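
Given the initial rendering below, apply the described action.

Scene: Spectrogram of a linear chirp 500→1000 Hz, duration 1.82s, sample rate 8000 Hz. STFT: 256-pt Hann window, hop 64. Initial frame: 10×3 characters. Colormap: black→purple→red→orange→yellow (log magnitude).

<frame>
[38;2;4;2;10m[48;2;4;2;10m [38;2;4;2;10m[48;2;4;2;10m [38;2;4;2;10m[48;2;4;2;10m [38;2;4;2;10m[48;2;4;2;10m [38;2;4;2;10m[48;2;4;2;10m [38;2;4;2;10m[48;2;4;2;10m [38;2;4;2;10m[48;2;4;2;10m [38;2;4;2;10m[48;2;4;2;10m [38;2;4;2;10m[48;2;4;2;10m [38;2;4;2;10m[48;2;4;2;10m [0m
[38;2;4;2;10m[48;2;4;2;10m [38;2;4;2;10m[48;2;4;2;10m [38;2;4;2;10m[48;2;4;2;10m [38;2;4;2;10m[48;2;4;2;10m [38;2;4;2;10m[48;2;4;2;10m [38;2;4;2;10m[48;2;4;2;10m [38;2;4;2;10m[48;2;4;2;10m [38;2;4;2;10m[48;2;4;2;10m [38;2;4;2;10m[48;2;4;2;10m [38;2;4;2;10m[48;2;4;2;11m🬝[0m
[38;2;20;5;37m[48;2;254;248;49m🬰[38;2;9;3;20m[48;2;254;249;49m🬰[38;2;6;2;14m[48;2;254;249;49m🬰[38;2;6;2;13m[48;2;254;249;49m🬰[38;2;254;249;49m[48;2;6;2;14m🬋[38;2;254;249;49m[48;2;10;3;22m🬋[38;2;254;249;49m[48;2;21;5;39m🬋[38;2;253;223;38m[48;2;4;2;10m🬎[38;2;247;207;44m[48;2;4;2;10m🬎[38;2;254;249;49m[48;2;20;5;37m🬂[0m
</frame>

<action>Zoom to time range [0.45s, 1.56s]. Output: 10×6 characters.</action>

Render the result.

<frame>
[38;2;4;2;10m[48;2;4;2;10m [38;2;4;2;10m[48;2;4;2;10m [38;2;4;2;10m[48;2;4;2;10m [38;2;4;2;10m[48;2;4;2;10m [38;2;4;2;10m[48;2;4;2;10m [38;2;4;2;10m[48;2;4;2;10m [38;2;4;2;10m[48;2;4;2;10m [38;2;4;2;10m[48;2;4;2;10m [38;2;4;2;10m[48;2;4;2;10m [38;2;4;2;10m[48;2;4;2;10m [0m
[38;2;4;2;10m[48;2;4;2;10m [38;2;4;2;10m[48;2;4;2;10m [38;2;4;2;10m[48;2;4;2;10m [38;2;4;2;10m[48;2;4;2;10m [38;2;4;2;10m[48;2;4;2;10m [38;2;4;2;10m[48;2;4;2;10m [38;2;4;2;10m[48;2;4;2;10m [38;2;4;2;10m[48;2;4;2;10m [38;2;4;2;10m[48;2;4;2;10m [38;2;4;2;10m[48;2;4;2;10m [0m
[38;2;4;2;10m[48;2;4;2;10m [38;2;4;2;10m[48;2;4;2;10m [38;2;4;2;10m[48;2;4;2;10m [38;2;4;2;10m[48;2;4;2;10m [38;2;4;2;10m[48;2;4;2;10m [38;2;4;2;10m[48;2;4;2;10m [38;2;4;2;10m[48;2;4;2;10m [38;2;4;2;10m[48;2;4;2;10m [38;2;4;2;10m[48;2;4;2;10m [38;2;4;2;10m[48;2;4;2;10m [0m
[38;2;4;2;10m[48;2;4;2;10m [38;2;4;2;10m[48;2;4;2;10m [38;2;4;2;10m[48;2;4;2;10m [38;2;4;2;10m[48;2;4;2;10m [38;2;4;2;10m[48;2;4;2;10m [38;2;4;2;10m[48;2;4;2;10m [38;2;4;2;10m[48;2;4;2;10m [38;2;4;2;10m[48;2;4;2;10m [38;2;4;2;10m[48;2;4;2;10m [38;2;4;2;10m[48;2;4;2;10m [0m
[38;2;4;2;11m[48;2;231;127;41m🬎[38;2;5;2;11m[48;2;254;239;45m🬎[38;2;5;2;12m[48;2;254;248;49m🬎[38;2;6;2;13m[48;2;254;247;48m🬎[38;2;7;2;16m[48;2;254;247;48m🬎[38;2;11;3;22m[48;2;254;247;48m🬎[38;2;20;5;36m[48;2;254;248;49m🬎[38;2;19;5;36m[48;2;244;200;47m🬆[38;2;5;2;12m[48;2;253;228;40m🬂[38;2;6;2;14m[48;2;253;228;40m🬂[0m
[38;2;254;249;49m[48;2;5;2;12m🬂[38;2;254;241;46m[48;2;5;2;11m🬂[38;2;240;153;33m[48;2;4;2;11m🬂[38;2;49;11;86m[48;2;4;2;10m🬂[38;2;24;6;44m[48;2;4;2;10m🬂[38;2;13;4;26m[48;2;4;2;10m🬂[38;2;10;3;20m[48;2;4;2;10m🬂[38;2;7;2;16m[48;2;4;2;10m🬂[38;2;6;2;14m[48;2;4;2;10m🬂[38;2;5;2;12m[48;2;4;2;10m🬂[0m
</frame>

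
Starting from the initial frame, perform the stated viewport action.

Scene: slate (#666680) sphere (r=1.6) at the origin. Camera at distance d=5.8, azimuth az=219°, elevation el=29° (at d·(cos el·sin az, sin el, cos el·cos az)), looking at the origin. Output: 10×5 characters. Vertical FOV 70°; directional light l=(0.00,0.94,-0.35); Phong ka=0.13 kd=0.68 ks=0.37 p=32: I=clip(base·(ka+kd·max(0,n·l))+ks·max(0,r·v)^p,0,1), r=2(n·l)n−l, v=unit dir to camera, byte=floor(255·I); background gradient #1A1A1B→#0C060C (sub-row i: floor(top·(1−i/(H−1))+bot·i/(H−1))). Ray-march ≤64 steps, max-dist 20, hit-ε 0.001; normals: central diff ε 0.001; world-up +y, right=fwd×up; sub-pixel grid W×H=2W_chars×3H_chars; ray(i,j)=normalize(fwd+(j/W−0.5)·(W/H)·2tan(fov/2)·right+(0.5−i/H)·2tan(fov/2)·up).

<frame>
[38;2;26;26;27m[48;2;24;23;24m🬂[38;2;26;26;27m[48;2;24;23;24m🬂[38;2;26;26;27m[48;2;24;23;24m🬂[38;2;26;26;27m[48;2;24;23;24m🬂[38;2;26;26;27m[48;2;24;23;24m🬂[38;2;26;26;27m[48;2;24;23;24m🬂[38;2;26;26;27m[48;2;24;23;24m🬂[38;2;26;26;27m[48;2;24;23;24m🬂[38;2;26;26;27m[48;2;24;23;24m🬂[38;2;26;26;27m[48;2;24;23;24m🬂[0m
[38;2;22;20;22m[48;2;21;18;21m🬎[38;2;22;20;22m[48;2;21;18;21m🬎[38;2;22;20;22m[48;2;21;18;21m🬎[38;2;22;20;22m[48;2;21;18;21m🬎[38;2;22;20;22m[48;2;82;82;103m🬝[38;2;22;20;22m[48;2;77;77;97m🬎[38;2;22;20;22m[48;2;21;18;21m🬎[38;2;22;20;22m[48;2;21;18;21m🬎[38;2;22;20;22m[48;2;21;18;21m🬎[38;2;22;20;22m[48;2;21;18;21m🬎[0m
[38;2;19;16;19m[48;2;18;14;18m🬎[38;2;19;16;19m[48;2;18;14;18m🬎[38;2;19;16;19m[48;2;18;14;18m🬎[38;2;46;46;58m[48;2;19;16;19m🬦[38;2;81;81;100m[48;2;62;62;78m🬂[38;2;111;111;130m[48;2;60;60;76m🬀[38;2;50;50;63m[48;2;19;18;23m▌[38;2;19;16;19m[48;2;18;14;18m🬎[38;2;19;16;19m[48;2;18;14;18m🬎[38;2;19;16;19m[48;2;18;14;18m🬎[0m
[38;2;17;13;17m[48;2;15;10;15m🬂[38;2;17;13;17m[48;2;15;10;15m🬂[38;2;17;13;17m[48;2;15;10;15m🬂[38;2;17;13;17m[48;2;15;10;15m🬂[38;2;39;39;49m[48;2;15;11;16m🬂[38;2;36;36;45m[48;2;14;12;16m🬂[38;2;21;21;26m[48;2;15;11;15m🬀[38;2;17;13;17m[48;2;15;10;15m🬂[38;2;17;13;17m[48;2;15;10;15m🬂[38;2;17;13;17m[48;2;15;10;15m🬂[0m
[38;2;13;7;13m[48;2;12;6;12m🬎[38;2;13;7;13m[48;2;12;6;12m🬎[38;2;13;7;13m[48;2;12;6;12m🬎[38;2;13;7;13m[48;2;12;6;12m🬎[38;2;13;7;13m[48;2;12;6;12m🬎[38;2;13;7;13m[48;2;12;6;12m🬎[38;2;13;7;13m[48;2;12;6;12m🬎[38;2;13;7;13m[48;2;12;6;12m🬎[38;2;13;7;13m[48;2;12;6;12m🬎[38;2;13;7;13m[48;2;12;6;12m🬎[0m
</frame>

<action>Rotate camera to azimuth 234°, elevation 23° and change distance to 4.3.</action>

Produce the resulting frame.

<frame>
[38;2;26;26;27m[48;2;24;23;24m🬂[38;2;26;26;27m[48;2;24;23;24m🬂[38;2;26;26;27m[48;2;24;23;24m🬂[38;2;26;26;27m[48;2;24;23;24m🬂[38;2;26;26;27m[48;2;24;23;24m🬂[38;2;26;26;27m[48;2;24;23;24m🬂[38;2;26;26;27m[48;2;24;23;24m🬂[38;2;26;26;27m[48;2;24;23;24m🬂[38;2;26;26;27m[48;2;24;23;24m🬂[38;2;26;26;27m[48;2;24;23;24m🬂[0m
[38;2;22;20;22m[48;2;21;18;21m🬎[38;2;22;20;22m[48;2;21;18;21m🬎[38;2;22;20;22m[48;2;21;18;21m🬎[38;2;22;20;22m[48;2;76;76;95m🬝[38;2;23;21;23m[48;2;91;91;110m🬂[38;2;23;21;23m[48;2;77;77;95m🬂[38;2;60;60;76m[48;2;22;20;22m🬱[38;2;22;20;22m[48;2;21;18;21m🬎[38;2;22;20;22m[48;2;21;18;21m🬎[38;2;22;20;22m[48;2;21;18;21m🬎[0m
[38;2;19;16;19m[48;2;18;14;18m🬎[38;2;19;16;19m[48;2;18;14;18m🬎[38;2;19;16;19m[48;2;18;14;18m🬎[38;2;64;64;80m[48;2;52;52;65m🬊[38;2;93;93;110m[48;2;57;57;72m🬁[38;2;61;61;76m[48;2;47;47;59m🬆[38;2;50;50;62m[48;2;36;36;46m🬆[38;2;29;29;37m[48;2;18;16;19m🬄[38;2;19;16;19m[48;2;18;14;18m🬎[38;2;19;16;19m[48;2;18;14;18m🬎[0m
[38;2;17;13;17m[48;2;15;10;15m🬂[38;2;17;13;17m[48;2;15;10;15m🬂[38;2;17;13;17m[48;2;15;10;15m🬂[38;2;35;35;44m[48;2;17;14;19m🬂[38;2;34;34;42m[48;2;13;13;16m🬎[38;2;31;31;40m[48;2;15;15;19m🬆[38;2;28;28;35m[48;2;15;14;17m🬀[38;2;14;11;15m[48;2;16;11;16m🬮[38;2;17;13;17m[48;2;15;10;15m🬂[38;2;17;13;17m[48;2;15;10;15m🬂[0m
[38;2;13;7;13m[48;2;12;6;12m🬎[38;2;13;7;13m[48;2;12;6;12m🬎[38;2;13;7;13m[48;2;12;6;12m🬎[38;2;13;7;13m[48;2;12;6;12m🬎[38;2;13;7;13m[48;2;12;6;12m🬎[38;2;13;7;13m[48;2;12;6;12m🬎[38;2;13;7;13m[48;2;12;6;12m🬎[38;2;13;7;13m[48;2;12;6;12m🬎[38;2;13;7;13m[48;2;12;6;12m🬎[38;2;13;7;13m[48;2;12;6;12m🬎[0m
</frame>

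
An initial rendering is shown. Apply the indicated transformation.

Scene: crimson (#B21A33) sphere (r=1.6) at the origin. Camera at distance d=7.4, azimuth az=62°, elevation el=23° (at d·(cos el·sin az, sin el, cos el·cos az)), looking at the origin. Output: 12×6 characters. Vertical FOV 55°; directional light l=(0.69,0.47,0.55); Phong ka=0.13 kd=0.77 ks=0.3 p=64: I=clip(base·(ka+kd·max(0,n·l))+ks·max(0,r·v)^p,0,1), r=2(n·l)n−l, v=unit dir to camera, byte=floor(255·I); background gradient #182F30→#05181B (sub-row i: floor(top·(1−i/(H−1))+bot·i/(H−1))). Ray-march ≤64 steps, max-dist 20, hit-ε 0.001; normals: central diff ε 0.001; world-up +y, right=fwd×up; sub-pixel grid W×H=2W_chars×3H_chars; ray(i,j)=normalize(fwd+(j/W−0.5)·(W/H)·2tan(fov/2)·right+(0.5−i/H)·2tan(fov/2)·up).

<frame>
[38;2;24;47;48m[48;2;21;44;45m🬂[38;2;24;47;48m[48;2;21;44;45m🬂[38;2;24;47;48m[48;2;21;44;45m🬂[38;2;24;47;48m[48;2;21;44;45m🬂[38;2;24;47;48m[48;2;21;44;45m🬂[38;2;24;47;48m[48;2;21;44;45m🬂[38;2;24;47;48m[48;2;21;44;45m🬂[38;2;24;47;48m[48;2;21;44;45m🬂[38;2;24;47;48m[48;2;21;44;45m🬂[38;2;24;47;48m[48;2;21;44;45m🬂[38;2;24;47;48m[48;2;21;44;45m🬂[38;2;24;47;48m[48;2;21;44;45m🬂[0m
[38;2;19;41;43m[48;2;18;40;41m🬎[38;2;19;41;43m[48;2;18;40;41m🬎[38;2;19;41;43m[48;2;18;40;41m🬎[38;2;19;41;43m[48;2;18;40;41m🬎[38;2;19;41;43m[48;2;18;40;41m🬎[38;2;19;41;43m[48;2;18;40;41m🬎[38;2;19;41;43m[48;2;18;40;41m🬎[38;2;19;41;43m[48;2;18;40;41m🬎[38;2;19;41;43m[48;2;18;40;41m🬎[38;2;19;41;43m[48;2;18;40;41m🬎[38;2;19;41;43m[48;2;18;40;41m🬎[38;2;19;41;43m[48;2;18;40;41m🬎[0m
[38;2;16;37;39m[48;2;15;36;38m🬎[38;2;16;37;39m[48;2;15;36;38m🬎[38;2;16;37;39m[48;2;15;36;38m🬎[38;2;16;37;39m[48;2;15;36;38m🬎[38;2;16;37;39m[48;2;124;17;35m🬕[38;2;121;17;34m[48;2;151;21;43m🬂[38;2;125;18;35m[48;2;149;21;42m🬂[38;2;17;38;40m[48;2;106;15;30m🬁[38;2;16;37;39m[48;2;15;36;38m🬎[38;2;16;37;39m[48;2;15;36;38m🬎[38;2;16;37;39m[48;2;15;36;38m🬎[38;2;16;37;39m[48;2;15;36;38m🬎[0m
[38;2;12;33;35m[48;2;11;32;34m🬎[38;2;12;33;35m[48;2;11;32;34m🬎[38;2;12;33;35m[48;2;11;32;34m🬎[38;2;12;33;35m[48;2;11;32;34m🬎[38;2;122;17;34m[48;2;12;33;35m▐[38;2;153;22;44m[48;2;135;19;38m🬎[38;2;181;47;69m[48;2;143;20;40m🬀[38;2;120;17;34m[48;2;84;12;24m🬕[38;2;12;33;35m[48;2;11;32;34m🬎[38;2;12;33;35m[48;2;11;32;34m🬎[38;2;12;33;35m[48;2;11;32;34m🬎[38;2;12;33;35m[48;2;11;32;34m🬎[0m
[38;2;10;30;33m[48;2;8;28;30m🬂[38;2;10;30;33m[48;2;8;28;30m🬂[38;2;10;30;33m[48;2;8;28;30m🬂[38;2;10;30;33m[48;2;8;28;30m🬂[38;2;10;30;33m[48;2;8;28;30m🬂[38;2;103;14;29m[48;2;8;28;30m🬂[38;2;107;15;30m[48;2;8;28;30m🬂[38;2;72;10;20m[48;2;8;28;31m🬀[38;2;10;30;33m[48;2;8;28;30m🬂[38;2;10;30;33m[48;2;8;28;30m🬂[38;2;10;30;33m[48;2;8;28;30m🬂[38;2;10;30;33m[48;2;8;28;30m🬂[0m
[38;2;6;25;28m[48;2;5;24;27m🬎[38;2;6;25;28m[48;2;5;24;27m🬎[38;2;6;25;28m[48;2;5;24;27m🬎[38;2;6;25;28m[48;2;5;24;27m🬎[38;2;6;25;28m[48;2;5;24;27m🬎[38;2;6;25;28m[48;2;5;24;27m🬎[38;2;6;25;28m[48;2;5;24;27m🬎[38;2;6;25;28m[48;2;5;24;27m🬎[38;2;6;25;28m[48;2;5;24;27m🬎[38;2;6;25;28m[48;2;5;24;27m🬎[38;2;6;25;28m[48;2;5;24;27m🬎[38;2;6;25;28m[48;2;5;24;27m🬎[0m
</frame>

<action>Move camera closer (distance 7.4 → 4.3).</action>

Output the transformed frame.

<frame>
[38;2;24;47;48m[48;2;21;44;45m🬂[38;2;24;47;48m[48;2;21;44;45m🬂[38;2;24;47;48m[48;2;21;44;45m🬂[38;2;24;47;48m[48;2;21;44;45m🬂[38;2;24;47;48m[48;2;21;44;45m🬂[38;2;24;47;48m[48;2;21;44;45m🬂[38;2;24;47;48m[48;2;21;44;45m🬂[38;2;24;47;48m[48;2;21;44;45m🬂[38;2;24;47;48m[48;2;21;44;45m🬂[38;2;24;47;48m[48;2;21;44;45m🬂[38;2;24;47;48m[48;2;21;44;45m🬂[38;2;24;47;48m[48;2;21;44;45m🬂[0m
[38;2;19;41;43m[48;2;18;40;41m🬎[38;2;19;41;43m[48;2;18;40;41m🬎[38;2;19;41;43m[48;2;18;40;41m🬎[38;2;19;41;43m[48;2;131;19;37m🬝[38;2;20;42;44m[48;2;135;19;38m🬀[38;2;129;18;36m[48;2;148;21;42m🬂[38;2;128;18;36m[48;2;145;21;41m🬂[38;2;109;15;31m[48;2;134;19;37m🬂[38;2;19;41;43m[48;2;112;16;32m🬊[38;2;19;41;43m[48;2;18;40;41m🬎[38;2;19;41;43m[48;2;18;40;41m🬎[38;2;19;41;43m[48;2;18;40;41m🬎[0m
[38;2;16;37;39m[48;2;15;36;38m🬎[38;2;16;37;39m[48;2;15;36;38m🬎[38;2;16;37;39m[48;2;15;36;38m🬎[38;2;126;18;36m[48;2;143;20;40m🬄[38;2;152;22;43m[48;2;156;22;44m🬆[38;2;158;22;44m[48;2;185;48;70m🬝[38;2;154;22;44m[48;2;172;37;59m🬬[38;2;143;20;40m[48;2;149;21;42m▐[38;2;121;17;34m[48;2;134;19;38m▐[38;2;98;13;28m[48;2;16;37;39m▌[38;2;16;37;39m[48;2;15;36;38m🬎[38;2;16;37;39m[48;2;15;36;38m🬎[0m
[38;2;12;33;35m[48;2;11;32;34m🬎[38;2;12;33;35m[48;2;11;32;34m🬎[38;2;12;33;35m[48;2;11;32;34m🬎[38;2;143;20;40m[48;2;130;18;37m🬨[38;2;156;22;44m[48;2;150;21;42m🬊[38;2;202;66;89m[48;2;156;23;45m🬁[38;2;181;47;69m[48;2;153;22;43m🬀[38;2;147;21;42m[48;2;141;20;40m▌[38;2;133;19;38m[48;2;121;17;34m▌[38;2;102;14;28m[48;2;12;33;35m▌[38;2;12;33;35m[48;2;11;32;34m🬎[38;2;12;33;35m[48;2;11;32;34m🬎[0m
[38;2;10;30;33m[48;2;8;28;30m🬂[38;2;10;30;33m[48;2;8;28;30m🬂[38;2;10;30;33m[48;2;8;28;30m🬂[38;2;121;17;34m[48;2;8;28;30m🬊[38;2;139;20;39m[48;2;120;17;34m🬎[38;2;144;20;41m[48;2;130;19;37m🬎[38;2;142;20;40m[48;2;128;18;36m🬎[38;2;134;19;38m[48;2;118;17;33m🬆[38;2;106;15;30m[48;2;8;28;30m🬝[38;2;79;11;22m[48;2;8;28;31m🬀[38;2;10;30;33m[48;2;8;28;30m🬂[38;2;10;30;33m[48;2;8;28;30m🬂[0m
[38;2;6;25;28m[48;2;5;24;27m🬎[38;2;6;25;28m[48;2;5;24;27m🬎[38;2;6;25;28m[48;2;5;24;27m🬎[38;2;6;25;28m[48;2;5;24;27m🬎[38;2;98;14;28m[48;2;5;24;27m🬁[38;2;112;16;31m[48;2;5;24;27m🬂[38;2;111;15;31m[48;2;5;24;27m🬂[38;2;91;13;25m[48;2;5;24;27m🬂[38;2;6;25;28m[48;2;5;24;27m🬎[38;2;6;25;28m[48;2;5;24;27m🬎[38;2;6;25;28m[48;2;5;24;27m🬎[38;2;6;25;28m[48;2;5;24;27m🬎[0m
</frame>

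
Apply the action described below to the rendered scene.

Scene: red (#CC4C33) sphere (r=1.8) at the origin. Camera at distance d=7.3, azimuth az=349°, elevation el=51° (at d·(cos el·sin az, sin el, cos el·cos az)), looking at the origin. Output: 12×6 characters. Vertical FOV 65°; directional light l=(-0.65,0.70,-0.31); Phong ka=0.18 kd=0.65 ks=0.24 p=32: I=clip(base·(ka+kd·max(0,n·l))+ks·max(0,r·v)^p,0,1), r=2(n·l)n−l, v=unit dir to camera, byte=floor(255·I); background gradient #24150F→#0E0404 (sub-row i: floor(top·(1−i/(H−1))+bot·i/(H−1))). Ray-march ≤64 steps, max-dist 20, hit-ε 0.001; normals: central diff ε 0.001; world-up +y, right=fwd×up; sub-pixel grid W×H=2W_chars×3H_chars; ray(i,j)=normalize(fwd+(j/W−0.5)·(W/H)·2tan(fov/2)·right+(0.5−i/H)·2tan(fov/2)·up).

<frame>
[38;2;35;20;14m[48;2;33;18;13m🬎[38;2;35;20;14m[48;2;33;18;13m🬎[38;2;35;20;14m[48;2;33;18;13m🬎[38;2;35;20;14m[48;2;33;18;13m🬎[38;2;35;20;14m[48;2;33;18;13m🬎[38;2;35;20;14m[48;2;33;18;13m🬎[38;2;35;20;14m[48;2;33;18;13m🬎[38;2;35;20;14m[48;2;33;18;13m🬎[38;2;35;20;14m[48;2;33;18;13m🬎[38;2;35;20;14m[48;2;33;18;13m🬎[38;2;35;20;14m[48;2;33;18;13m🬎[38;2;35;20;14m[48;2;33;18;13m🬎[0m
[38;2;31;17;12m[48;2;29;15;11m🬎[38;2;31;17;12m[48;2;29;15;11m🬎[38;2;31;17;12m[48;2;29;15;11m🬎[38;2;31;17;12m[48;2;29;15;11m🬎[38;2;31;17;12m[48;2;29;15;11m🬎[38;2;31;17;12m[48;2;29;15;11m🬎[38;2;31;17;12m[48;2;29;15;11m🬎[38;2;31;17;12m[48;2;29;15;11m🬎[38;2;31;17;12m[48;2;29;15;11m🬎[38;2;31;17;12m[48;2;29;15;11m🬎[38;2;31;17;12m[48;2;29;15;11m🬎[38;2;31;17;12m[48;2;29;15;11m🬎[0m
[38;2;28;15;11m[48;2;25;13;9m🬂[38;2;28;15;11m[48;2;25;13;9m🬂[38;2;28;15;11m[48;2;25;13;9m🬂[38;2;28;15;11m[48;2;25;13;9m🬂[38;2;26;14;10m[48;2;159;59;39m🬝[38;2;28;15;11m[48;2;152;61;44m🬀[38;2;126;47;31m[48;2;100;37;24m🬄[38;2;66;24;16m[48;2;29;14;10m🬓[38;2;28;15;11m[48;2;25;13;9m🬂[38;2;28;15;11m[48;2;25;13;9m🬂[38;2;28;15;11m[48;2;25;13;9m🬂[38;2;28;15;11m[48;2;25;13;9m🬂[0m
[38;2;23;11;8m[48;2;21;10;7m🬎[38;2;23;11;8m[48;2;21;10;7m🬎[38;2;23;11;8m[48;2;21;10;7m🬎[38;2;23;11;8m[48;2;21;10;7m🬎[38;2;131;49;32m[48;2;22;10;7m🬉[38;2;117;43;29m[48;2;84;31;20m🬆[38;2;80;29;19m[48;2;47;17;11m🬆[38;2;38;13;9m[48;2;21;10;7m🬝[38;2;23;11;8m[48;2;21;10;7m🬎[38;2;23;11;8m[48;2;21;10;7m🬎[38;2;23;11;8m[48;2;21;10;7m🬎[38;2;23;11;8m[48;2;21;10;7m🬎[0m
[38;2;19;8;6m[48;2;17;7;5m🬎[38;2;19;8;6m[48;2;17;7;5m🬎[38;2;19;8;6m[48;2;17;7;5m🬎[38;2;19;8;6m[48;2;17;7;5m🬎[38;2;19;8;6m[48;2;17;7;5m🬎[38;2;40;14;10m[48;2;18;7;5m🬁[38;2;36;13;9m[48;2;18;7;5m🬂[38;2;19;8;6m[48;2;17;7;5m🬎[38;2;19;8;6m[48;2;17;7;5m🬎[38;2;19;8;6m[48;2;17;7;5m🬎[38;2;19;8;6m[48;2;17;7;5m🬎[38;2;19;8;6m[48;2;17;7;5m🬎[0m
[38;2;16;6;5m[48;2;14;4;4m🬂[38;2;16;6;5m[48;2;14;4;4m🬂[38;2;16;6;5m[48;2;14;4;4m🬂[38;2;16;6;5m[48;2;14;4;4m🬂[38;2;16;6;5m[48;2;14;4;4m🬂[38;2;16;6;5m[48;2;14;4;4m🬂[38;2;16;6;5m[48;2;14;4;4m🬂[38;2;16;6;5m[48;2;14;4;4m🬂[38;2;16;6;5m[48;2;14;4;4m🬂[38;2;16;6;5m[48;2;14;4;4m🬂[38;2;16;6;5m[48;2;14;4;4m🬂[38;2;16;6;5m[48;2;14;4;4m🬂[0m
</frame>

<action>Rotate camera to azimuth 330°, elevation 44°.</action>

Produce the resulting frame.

<frame>
[38;2;35;20;14m[48;2;33;18;13m🬎[38;2;35;20;14m[48;2;33;18;13m🬎[38;2;35;20;14m[48;2;33;18;13m🬎[38;2;35;20;14m[48;2;33;18;13m🬎[38;2;35;20;14m[48;2;33;18;13m🬎[38;2;35;20;14m[48;2;33;18;13m🬎[38;2;35;20;14m[48;2;33;18;13m🬎[38;2;35;20;14m[48;2;33;18;13m🬎[38;2;35;20;14m[48;2;33;18;13m🬎[38;2;35;20;14m[48;2;33;18;13m🬎[38;2;35;20;14m[48;2;33;18;13m🬎[38;2;35;20;14m[48;2;33;18;13m🬎[0m
[38;2;31;17;12m[48;2;29;15;11m🬎[38;2;31;17;12m[48;2;29;15;11m🬎[38;2;31;17;12m[48;2;29;15;11m🬎[38;2;31;17;12m[48;2;29;15;11m🬎[38;2;31;17;12m[48;2;29;15;11m🬎[38;2;31;17;12m[48;2;29;15;11m🬎[38;2;31;17;12m[48;2;29;15;11m🬎[38;2;31;17;12m[48;2;29;15;11m🬎[38;2;31;17;12m[48;2;29;15;11m🬎[38;2;31;17;12m[48;2;29;15;11m🬎[38;2;31;17;12m[48;2;29;15;11m🬎[38;2;31;17;12m[48;2;29;15;11m🬎[0m
[38;2;28;15;11m[48;2;25;13;9m🬂[38;2;28;15;11m[48;2;25;13;9m🬂[38;2;28;15;11m[48;2;25;13;9m🬂[38;2;28;15;11m[48;2;25;13;9m🬂[38;2;26;14;10m[48;2;165;61;41m🬝[38;2;28;15;11m[48;2;158;64;46m🬀[38;2;124;46;30m[48;2;100;37;24m▌[38;2;70;26;17m[48;2;29;14;10m🬓[38;2;28;15;11m[48;2;25;13;9m🬂[38;2;28;15;11m[48;2;25;13;9m🬂[38;2;28;15;11m[48;2;25;13;9m🬂[38;2;28;15;11m[48;2;25;13;9m🬂[0m
[38;2;23;11;8m[48;2;21;10;7m🬎[38;2;23;11;8m[48;2;21;10;7m🬎[38;2;23;11;8m[48;2;21;10;7m🬎[38;2;23;11;8m[48;2;21;10;7m🬎[38;2;144;53;35m[48;2;22;10;7m🬉[38;2;131;48;32m[48;2;101;37;25m🬆[38;2;93;34;23m[48;2;62;22;15m🬆[38;2;48;17;12m[48;2;32;12;8m🬄[38;2;23;11;8m[48;2;21;10;7m🬎[38;2;23;11;8m[48;2;21;10;7m🬎[38;2;23;11;8m[48;2;21;10;7m🬎[38;2;23;11;8m[48;2;21;10;7m🬎[0m
[38;2;19;8;6m[48;2;17;7;5m🬎[38;2;19;8;6m[48;2;17;7;5m🬎[38;2;19;8;6m[48;2;17;7;5m🬎[38;2;19;8;6m[48;2;17;7;5m🬎[38;2;19;8;6m[48;2;17;7;5m🬎[38;2;60;22;15m[48;2;18;7;5m🬁[38;2;38;14;9m[48;2;18;7;5m🬂[38;2;19;8;6m[48;2;17;7;5m🬎[38;2;19;8;6m[48;2;17;7;5m🬎[38;2;19;8;6m[48;2;17;7;5m🬎[38;2;19;8;6m[48;2;17;7;5m🬎[38;2;19;8;6m[48;2;17;7;5m🬎[0m
[38;2;16;6;5m[48;2;14;4;4m🬂[38;2;16;6;5m[48;2;14;4;4m🬂[38;2;16;6;5m[48;2;14;4;4m🬂[38;2;16;6;5m[48;2;14;4;4m🬂[38;2;16;6;5m[48;2;14;4;4m🬂[38;2;16;6;5m[48;2;14;4;4m🬂[38;2;16;6;5m[48;2;14;4;4m🬂[38;2;16;6;5m[48;2;14;4;4m🬂[38;2;16;6;5m[48;2;14;4;4m🬂[38;2;16;6;5m[48;2;14;4;4m🬂[38;2;16;6;5m[48;2;14;4;4m🬂[38;2;16;6;5m[48;2;14;4;4m🬂[0m
</frame>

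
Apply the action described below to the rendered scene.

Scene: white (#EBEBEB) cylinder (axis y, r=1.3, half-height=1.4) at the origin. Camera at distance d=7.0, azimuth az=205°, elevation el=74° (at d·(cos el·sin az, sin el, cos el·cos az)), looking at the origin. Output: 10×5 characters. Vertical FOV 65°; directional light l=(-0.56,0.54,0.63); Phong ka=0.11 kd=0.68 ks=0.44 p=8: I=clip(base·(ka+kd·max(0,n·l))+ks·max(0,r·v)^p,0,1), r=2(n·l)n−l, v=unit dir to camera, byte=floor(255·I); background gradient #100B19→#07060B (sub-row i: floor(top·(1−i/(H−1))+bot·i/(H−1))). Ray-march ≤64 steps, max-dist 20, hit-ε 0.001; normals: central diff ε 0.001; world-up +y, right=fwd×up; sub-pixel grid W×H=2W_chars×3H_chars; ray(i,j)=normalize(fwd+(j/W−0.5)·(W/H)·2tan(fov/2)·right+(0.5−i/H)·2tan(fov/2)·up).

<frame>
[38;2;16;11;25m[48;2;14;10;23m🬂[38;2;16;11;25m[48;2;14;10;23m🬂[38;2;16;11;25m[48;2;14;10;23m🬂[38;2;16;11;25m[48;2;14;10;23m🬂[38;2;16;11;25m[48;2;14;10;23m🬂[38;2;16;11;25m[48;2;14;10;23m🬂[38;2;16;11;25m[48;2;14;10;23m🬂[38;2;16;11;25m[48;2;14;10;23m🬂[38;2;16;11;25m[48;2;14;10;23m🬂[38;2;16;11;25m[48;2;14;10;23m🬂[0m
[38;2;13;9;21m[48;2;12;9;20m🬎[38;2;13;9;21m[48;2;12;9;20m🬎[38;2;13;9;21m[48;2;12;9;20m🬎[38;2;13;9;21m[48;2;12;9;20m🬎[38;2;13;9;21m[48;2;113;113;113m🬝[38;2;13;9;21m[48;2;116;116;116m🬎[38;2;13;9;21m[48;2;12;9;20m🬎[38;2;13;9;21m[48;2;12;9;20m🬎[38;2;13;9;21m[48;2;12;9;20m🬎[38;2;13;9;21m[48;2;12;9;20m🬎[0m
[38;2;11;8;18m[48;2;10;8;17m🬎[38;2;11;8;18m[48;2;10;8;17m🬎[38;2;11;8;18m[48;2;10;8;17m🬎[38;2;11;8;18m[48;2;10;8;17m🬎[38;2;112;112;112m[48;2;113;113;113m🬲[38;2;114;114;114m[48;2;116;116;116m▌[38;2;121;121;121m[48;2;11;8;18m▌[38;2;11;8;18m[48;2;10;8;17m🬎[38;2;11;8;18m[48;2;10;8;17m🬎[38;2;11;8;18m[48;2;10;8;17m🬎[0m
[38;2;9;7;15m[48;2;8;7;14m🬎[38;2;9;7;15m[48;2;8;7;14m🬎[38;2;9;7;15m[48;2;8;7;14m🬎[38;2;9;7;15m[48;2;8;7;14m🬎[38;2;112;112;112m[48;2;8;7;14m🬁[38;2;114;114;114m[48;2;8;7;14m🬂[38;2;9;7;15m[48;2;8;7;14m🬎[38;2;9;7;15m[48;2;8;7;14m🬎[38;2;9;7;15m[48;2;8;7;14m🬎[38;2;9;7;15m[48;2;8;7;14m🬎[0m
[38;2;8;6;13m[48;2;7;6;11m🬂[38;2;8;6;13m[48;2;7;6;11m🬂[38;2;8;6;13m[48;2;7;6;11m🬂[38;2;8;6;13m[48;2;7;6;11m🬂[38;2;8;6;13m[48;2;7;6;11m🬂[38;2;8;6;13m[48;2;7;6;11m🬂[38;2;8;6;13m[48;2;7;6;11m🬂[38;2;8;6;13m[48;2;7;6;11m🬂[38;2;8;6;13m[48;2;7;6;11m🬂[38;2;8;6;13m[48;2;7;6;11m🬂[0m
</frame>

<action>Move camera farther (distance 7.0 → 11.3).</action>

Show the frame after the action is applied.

<frame>
[38;2;16;11;25m[48;2;14;10;23m🬂[38;2;16;11;25m[48;2;14;10;23m🬂[38;2;16;11;25m[48;2;14;10;23m🬂[38;2;16;11;25m[48;2;14;10;23m🬂[38;2;16;11;25m[48;2;14;10;23m🬂[38;2;16;11;25m[48;2;14;10;23m🬂[38;2;16;11;25m[48;2;14;10;23m🬂[38;2;16;11;25m[48;2;14;10;23m🬂[38;2;16;11;25m[48;2;14;10;23m🬂[38;2;16;11;25m[48;2;14;10;23m🬂[0m
[38;2;13;9;21m[48;2;12;9;20m🬎[38;2;13;9;21m[48;2;12;9;20m🬎[38;2;13;9;21m[48;2;12;9;20m🬎[38;2;13;9;21m[48;2;12;9;20m🬎[38;2;13;9;21m[48;2;12;9;20m🬎[38;2;13;9;21m[48;2;12;9;20m🬎[38;2;13;9;21m[48;2;12;9;20m🬎[38;2;13;9;21m[48;2;12;9;20m🬎[38;2;13;9;21m[48;2;12;9;20m🬎[38;2;13;9;21m[48;2;12;9;20m🬎[0m
[38;2;11;8;18m[48;2;10;8;17m🬎[38;2;11;8;18m[48;2;10;8;17m🬎[38;2;11;8;18m[48;2;10;8;17m🬎[38;2;11;8;18m[48;2;10;8;17m🬎[38;2;112;112;112m[48;2;11;8;18m▐[38;2;114;114;114m[48;2;116;116;116m▌[38;2;11;8;18m[48;2;10;8;17m🬎[38;2;11;8;18m[48;2;10;8;17m🬎[38;2;11;8;18m[48;2;10;8;17m🬎[38;2;11;8;18m[48;2;10;8;17m🬎[0m
[38;2;9;7;15m[48;2;8;7;14m🬎[38;2;9;7;15m[48;2;8;7;14m🬎[38;2;9;7;15m[48;2;8;7;14m🬎[38;2;9;7;15m[48;2;8;7;14m🬎[38;2;9;7;15m[48;2;8;7;14m🬎[38;2;25;25;25m[48;2;8;7;14m🬀[38;2;9;7;15m[48;2;8;7;14m🬎[38;2;9;7;15m[48;2;8;7;14m🬎[38;2;9;7;15m[48;2;8;7;14m🬎[38;2;9;7;15m[48;2;8;7;14m🬎[0m
[38;2;8;6;13m[48;2;7;6;11m🬂[38;2;8;6;13m[48;2;7;6;11m🬂[38;2;8;6;13m[48;2;7;6;11m🬂[38;2;8;6;13m[48;2;7;6;11m🬂[38;2;8;6;13m[48;2;7;6;11m🬂[38;2;8;6;13m[48;2;7;6;11m🬂[38;2;8;6;13m[48;2;7;6;11m🬂[38;2;8;6;13m[48;2;7;6;11m🬂[38;2;8;6;13m[48;2;7;6;11m🬂[38;2;8;6;13m[48;2;7;6;11m🬂[0m
</frame>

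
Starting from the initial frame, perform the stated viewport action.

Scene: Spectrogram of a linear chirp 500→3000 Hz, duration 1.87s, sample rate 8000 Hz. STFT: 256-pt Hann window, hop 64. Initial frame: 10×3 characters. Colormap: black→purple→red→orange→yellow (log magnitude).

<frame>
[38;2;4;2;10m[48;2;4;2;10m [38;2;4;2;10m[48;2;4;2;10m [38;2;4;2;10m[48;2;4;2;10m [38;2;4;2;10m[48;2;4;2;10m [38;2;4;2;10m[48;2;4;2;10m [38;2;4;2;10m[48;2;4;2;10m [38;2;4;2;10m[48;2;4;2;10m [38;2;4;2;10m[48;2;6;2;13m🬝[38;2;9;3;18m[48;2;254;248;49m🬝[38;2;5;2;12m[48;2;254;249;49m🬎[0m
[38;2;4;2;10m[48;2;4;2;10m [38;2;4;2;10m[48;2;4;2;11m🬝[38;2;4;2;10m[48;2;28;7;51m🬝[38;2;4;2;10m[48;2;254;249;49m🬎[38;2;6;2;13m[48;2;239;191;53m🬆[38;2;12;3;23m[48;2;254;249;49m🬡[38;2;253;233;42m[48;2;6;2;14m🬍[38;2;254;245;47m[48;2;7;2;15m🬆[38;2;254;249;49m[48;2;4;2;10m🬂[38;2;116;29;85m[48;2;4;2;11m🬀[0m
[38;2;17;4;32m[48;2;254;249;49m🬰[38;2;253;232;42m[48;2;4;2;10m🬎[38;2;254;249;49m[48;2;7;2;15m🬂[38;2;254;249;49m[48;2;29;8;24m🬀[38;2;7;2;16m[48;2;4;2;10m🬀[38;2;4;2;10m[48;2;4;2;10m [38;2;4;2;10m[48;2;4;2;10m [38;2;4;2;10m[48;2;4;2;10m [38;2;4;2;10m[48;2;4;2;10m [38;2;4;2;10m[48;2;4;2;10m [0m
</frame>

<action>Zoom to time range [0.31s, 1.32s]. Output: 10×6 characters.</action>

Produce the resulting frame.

<frame>
[38;2;4;2;10m[48;2;4;2;10m [38;2;4;2;10m[48;2;4;2;10m [38;2;4;2;10m[48;2;4;2;10m [38;2;4;2;10m[48;2;4;2;10m [38;2;4;2;10m[48;2;4;2;10m [38;2;4;2;10m[48;2;4;2;10m [38;2;4;2;10m[48;2;4;2;10m [38;2;4;2;10m[48;2;4;2;10m [38;2;4;2;10m[48;2;4;2;10m [38;2;4;2;10m[48;2;4;2;10m [0m
[38;2;4;2;10m[48;2;4;2;10m [38;2;4;2;10m[48;2;4;2;10m [38;2;4;2;10m[48;2;4;2;10m [38;2;4;2;10m[48;2;4;2;10m [38;2;4;2;10m[48;2;4;2;10m [38;2;4;2;10m[48;2;4;2;10m [38;2;4;2;10m[48;2;4;2;10m [38;2;4;2;10m[48;2;4;2;10m [38;2;4;2;10m[48;2;4;2;10m [38;2;4;2;10m[48;2;4;2;10m [0m
[38;2;4;2;10m[48;2;4;2;10m [38;2;4;2;10m[48;2;4;2;10m [38;2;4;2;10m[48;2;4;2;10m [38;2;4;2;10m[48;2;4;2;10m [38;2;4;2;10m[48;2;4;2;10m [38;2;4;2;10m[48;2;5;2;11m🬝[38;2;4;2;10m[48;2;9;3;19m🬝[38;2;9;3;18m[48;2;250;160;13m🬝[38;2;6;2;13m[48;2;254;248;49m🬎[38;2;12;3;25m[48;2;253;241;46m🬆[0m
[38;2;4;2;10m[48;2;5;2;11m🬝[38;2;4;2;10m[48;2;9;3;19m🬝[38;2;9;3;18m[48;2;251;179;21m🬝[38;2;7;2;15m[48;2;254;249;49m🬎[38;2;56;14;36m[48;2;254;248;49m🬆[38;2;74;18;56m[48;2;254;248;49m🬰[38;2;253;232;42m[48;2;6;2;13m🬎[38;2;254;249;49m[48;2;11;3;23m🬂[38;2;254;248;49m[48;2;26;7;25m🬀[38;2;14;4;27m[48;2;4;2;11m🬀[0m
[38;2;71;18;56m[48;2;254;249;49m🬰[38;2;253;229;41m[48;2;6;2;13m🬎[38;2;254;249;49m[48;2;11;3;22m🬂[38;2;254;245;48m[48;2;23;6;26m🬀[38;2;15;4;28m[48;2;4;2;11m🬀[38;2;4;2;11m[48;2;4;2;10m🬂[38;2;4;2;10m[48;2;4;2;10m [38;2;4;2;10m[48;2;4;2;10m [38;2;4;2;10m[48;2;4;2;10m [38;2;4;2;10m[48;2;4;2;10m [0m
[38;2;5;2;11m[48;2;4;2;10m🬀[38;2;4;2;10m[48;2;4;2;10m [38;2;4;2;10m[48;2;4;2;10m [38;2;4;2;10m[48;2;4;2;10m [38;2;4;2;10m[48;2;4;2;10m [38;2;4;2;10m[48;2;4;2;10m [38;2;4;2;10m[48;2;4;2;10m [38;2;4;2;10m[48;2;4;2;10m [38;2;4;2;10m[48;2;4;2;10m [38;2;4;2;10m[48;2;4;2;10m [0m
</frame>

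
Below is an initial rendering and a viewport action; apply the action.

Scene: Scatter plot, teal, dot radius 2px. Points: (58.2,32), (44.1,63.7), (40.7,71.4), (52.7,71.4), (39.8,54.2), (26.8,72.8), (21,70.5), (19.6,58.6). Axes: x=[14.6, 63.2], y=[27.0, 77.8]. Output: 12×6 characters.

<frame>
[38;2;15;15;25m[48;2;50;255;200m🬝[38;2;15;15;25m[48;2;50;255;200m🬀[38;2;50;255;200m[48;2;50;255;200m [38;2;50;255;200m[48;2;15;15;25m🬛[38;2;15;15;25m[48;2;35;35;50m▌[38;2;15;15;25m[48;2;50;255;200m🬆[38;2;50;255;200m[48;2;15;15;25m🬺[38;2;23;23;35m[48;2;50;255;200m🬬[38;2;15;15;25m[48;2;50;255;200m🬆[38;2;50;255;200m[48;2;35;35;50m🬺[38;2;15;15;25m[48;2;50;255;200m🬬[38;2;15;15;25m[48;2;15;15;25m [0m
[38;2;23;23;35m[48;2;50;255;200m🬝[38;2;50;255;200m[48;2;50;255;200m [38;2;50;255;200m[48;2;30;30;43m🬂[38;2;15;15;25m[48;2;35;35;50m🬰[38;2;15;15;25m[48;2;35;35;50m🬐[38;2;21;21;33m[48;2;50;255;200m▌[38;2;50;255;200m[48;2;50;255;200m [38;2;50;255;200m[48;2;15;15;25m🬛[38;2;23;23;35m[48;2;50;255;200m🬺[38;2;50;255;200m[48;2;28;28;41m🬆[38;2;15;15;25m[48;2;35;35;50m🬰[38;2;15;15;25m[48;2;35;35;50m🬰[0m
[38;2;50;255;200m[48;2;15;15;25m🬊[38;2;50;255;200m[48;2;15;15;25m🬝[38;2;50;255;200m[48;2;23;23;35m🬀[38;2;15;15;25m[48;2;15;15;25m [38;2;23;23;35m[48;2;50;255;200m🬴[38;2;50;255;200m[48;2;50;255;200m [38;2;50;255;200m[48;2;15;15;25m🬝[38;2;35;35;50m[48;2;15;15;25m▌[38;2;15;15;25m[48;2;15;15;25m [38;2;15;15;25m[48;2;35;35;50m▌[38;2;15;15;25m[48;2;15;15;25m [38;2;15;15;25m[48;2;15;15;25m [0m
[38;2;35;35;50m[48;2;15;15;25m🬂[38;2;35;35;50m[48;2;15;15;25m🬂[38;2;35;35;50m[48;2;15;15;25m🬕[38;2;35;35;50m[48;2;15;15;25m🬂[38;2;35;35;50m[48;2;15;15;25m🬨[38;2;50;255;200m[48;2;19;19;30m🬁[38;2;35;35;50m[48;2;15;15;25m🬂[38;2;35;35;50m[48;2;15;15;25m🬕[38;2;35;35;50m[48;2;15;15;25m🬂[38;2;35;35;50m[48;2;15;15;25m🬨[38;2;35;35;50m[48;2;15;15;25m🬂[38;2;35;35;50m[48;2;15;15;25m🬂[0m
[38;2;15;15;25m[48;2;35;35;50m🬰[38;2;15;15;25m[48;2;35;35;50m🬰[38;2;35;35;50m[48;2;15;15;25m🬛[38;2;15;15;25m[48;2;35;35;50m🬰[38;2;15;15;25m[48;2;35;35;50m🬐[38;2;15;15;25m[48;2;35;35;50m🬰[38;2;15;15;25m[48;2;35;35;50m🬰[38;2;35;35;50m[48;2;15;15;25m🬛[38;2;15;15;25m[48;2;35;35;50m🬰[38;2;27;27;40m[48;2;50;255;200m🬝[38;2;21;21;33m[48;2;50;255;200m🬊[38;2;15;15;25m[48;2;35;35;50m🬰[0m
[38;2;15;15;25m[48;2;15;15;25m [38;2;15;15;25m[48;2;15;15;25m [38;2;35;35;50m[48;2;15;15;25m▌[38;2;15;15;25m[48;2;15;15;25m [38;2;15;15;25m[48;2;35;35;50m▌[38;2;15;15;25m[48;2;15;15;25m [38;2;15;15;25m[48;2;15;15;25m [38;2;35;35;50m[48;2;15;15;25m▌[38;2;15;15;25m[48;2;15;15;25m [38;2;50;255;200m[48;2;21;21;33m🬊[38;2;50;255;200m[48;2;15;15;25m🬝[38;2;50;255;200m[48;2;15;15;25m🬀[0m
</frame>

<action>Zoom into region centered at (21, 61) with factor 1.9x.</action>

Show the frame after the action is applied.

<frame>
[38;2;15;15;25m[48;2;15;15;25m [38;2;15;15;25m[48;2;15;15;25m [38;2;35;35;50m[48;2;15;15;25m▌[38;2;15;15;25m[48;2;15;15;25m [38;2;23;23;35m[48;2;50;255;200m🬝[38;2;15;15;25m[48;2;50;255;200m🬀[38;2;15;15;25m[48;2;50;255;200m🬊[38;2;50;255;200m[48;2;28;28;41m🬊[38;2;50;255;200m[48;2;15;15;25m🬝[38;2;50;255;200m[48;2;27;27;40m🬀[38;2;15;15;25m[48;2;15;15;25m [38;2;15;15;25m[48;2;15;15;25m [0m
[38;2;15;15;25m[48;2;35;35;50m🬰[38;2;15;15;25m[48;2;35;35;50m🬰[38;2;35;35;50m[48;2;15;15;25m🬛[38;2;15;15;25m[48;2;35;35;50m🬰[38;2;15;15;25m[48;2;35;35;50m🬐[38;2;50;255;200m[48;2;21;21;33m🬊[38;2;50;255;200m[48;2;23;23;35m🬀[38;2;35;35;50m[48;2;15;15;25m🬛[38;2;15;15;25m[48;2;35;35;50m🬰[38;2;15;15;25m[48;2;35;35;50m🬐[38;2;15;15;25m[48;2;35;35;50m🬰[38;2;15;15;25m[48;2;35;35;50m🬰[0m
[38;2;15;15;25m[48;2;15;15;25m [38;2;15;15;25m[48;2;15;15;25m [38;2;35;35;50m[48;2;15;15;25m▌[38;2;15;15;25m[48;2;15;15;25m [38;2;15;15;25m[48;2;35;35;50m▌[38;2;15;15;25m[48;2;50;255;200m🬬[38;2;15;15;25m[48;2;15;15;25m [38;2;35;35;50m[48;2;15;15;25m▌[38;2;15;15;25m[48;2;15;15;25m [38;2;15;15;25m[48;2;35;35;50m▌[38;2;15;15;25m[48;2;15;15;25m [38;2;15;15;25m[48;2;15;15;25m [0m
[38;2;35;35;50m[48;2;15;15;25m🬂[38;2;35;35;50m[48;2;15;15;25m🬂[38;2;35;35;50m[48;2;15;15;25m🬕[38;2;35;35;50m[48;2;15;15;25m🬂[38;2;50;255;200m[48;2;25;25;37m🬫[38;2;50;255;200m[48;2;50;255;200m [38;2;50;255;200m[48;2;23;23;35m🬃[38;2;35;35;50m[48;2;15;15;25m🬕[38;2;35;35;50m[48;2;15;15;25m🬂[38;2;35;35;50m[48;2;15;15;25m🬨[38;2;35;35;50m[48;2;15;15;25m🬂[38;2;35;35;50m[48;2;15;15;25m🬂[0m
[38;2;15;15;25m[48;2;35;35;50m🬰[38;2;15;15;25m[48;2;35;35;50m🬰[38;2;35;35;50m[48;2;15;15;25m🬛[38;2;15;15;25m[48;2;35;35;50m🬰[38;2;15;15;25m[48;2;35;35;50m🬐[38;2;50;255;200m[48;2;23;23;35m🬀[38;2;15;15;25m[48;2;35;35;50m🬰[38;2;35;35;50m[48;2;15;15;25m🬛[38;2;15;15;25m[48;2;35;35;50m🬰[38;2;15;15;25m[48;2;35;35;50m🬐[38;2;15;15;25m[48;2;35;35;50m🬰[38;2;15;15;25m[48;2;35;35;50m🬰[0m
[38;2;15;15;25m[48;2;15;15;25m [38;2;15;15;25m[48;2;15;15;25m [38;2;35;35;50m[48;2;15;15;25m▌[38;2;15;15;25m[48;2;15;15;25m [38;2;15;15;25m[48;2;35;35;50m▌[38;2;15;15;25m[48;2;15;15;25m [38;2;15;15;25m[48;2;15;15;25m [38;2;35;35;50m[48;2;15;15;25m▌[38;2;15;15;25m[48;2;15;15;25m [38;2;15;15;25m[48;2;35;35;50m▌[38;2;15;15;25m[48;2;15;15;25m [38;2;15;15;25m[48;2;15;15;25m [0m
</frame>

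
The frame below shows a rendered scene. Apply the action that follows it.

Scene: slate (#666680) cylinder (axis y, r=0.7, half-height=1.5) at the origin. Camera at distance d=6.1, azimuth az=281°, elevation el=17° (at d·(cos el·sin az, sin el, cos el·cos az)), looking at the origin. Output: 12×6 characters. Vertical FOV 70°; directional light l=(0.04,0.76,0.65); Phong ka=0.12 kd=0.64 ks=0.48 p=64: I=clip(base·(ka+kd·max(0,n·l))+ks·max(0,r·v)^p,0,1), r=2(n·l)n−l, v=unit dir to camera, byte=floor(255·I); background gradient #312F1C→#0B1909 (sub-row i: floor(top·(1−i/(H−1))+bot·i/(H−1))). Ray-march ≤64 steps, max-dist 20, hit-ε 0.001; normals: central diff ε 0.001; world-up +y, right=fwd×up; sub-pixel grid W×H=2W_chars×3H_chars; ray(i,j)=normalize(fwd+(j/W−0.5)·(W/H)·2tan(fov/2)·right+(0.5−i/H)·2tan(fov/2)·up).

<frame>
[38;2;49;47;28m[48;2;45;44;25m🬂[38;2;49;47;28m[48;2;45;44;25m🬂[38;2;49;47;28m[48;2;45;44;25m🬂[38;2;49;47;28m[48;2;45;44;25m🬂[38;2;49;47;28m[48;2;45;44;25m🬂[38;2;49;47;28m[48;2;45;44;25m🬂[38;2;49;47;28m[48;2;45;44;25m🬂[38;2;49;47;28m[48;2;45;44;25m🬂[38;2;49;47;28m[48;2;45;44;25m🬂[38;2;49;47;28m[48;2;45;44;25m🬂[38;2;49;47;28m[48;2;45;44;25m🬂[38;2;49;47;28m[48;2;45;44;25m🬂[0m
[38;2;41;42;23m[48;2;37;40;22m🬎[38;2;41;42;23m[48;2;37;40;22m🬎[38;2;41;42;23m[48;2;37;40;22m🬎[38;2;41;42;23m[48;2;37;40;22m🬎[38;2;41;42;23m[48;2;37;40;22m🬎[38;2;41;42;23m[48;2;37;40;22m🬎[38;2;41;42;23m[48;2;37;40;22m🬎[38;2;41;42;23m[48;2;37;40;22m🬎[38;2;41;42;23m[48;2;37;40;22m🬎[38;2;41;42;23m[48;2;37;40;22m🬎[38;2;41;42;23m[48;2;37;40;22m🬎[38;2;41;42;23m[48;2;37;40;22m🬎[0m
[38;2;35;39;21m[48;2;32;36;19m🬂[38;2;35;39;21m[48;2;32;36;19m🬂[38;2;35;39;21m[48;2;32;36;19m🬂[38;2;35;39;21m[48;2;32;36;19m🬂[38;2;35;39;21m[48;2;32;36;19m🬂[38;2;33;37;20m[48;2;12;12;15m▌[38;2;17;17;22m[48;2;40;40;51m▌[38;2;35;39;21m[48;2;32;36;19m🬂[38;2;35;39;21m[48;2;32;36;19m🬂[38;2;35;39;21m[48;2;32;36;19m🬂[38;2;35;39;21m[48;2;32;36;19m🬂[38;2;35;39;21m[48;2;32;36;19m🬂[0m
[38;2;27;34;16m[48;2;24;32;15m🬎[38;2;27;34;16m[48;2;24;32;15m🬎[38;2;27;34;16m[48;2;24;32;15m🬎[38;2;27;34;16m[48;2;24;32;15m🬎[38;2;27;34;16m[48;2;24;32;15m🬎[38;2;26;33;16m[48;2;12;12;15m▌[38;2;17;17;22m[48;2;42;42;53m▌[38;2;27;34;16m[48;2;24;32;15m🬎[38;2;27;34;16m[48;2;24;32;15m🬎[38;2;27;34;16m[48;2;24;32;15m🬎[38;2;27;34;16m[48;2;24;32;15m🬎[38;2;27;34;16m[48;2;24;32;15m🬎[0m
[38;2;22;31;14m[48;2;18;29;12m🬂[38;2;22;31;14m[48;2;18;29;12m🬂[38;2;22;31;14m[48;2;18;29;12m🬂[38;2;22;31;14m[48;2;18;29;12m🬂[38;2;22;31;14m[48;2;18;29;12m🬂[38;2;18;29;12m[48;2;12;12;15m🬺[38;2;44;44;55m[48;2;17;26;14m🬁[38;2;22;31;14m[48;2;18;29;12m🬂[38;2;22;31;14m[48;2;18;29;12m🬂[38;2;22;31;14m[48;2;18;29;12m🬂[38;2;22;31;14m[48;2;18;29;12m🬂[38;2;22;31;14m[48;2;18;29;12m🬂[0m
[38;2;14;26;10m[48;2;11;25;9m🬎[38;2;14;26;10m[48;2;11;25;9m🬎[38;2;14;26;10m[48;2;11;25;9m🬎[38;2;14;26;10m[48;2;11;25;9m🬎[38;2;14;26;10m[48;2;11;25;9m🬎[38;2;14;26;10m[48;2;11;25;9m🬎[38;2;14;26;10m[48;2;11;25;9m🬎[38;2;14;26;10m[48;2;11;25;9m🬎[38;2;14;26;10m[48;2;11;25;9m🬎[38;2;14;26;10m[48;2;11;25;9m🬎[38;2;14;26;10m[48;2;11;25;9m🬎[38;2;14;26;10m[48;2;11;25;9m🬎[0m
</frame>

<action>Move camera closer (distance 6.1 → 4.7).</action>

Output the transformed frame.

<frame>
[38;2;49;47;28m[48;2;45;44;25m🬂[38;2;49;47;28m[48;2;45;44;25m🬂[38;2;49;47;28m[48;2;45;44;25m🬂[38;2;49;47;28m[48;2;45;44;25m🬂[38;2;49;47;28m[48;2;45;44;25m🬂[38;2;49;47;28m[48;2;45;44;25m🬂[38;2;49;47;28m[48;2;45;44;25m🬂[38;2;49;47;28m[48;2;45;44;25m🬂[38;2;49;47;28m[48;2;45;44;25m🬂[38;2;49;47;28m[48;2;45;44;25m🬂[38;2;49;47;28m[48;2;45;44;25m🬂[38;2;49;47;28m[48;2;45;44;25m🬂[0m
[38;2;41;42;23m[48;2;37;40;22m🬎[38;2;41;42;23m[48;2;37;40;22m🬎[38;2;41;42;23m[48;2;37;40;22m🬎[38;2;41;42;23m[48;2;37;40;22m🬎[38;2;41;42;23m[48;2;37;40;22m🬎[38;2;41;42;23m[48;2;12;12;15m🬎[38;2;39;40;27m[48;2;17;17;22m🬬[38;2;52;52;65m[48;2;40;41;23m🬏[38;2;41;42;23m[48;2;37;40;22m🬎[38;2;41;42;23m[48;2;37;40;22m🬎[38;2;41;42;23m[48;2;37;40;22m🬎[38;2;41;42;23m[48;2;37;40;22m🬎[0m
[38;2;35;39;21m[48;2;32;36;19m🬂[38;2;35;39;21m[48;2;32;36;19m🬂[38;2;35;39;21m[48;2;32;36;19m🬂[38;2;35;39;21m[48;2;32;36;19m🬂[38;2;35;39;21m[48;2;32;36;19m🬂[38;2;12;12;15m[48;2;31;36;19m🬬[38;2;17;17;22m[48;2;34;34;43m▌[38;2;52;52;66m[48;2;32;37;19m🬄[38;2;35;39;21m[48;2;32;36;19m🬂[38;2;35;39;21m[48;2;32;36;19m🬂[38;2;35;39;21m[48;2;32;36;19m🬂[38;2;35;39;21m[48;2;32;36;19m🬂[0m
[38;2;27;34;16m[48;2;24;32;15m🬎[38;2;27;34;16m[48;2;24;32;15m🬎[38;2;27;34;16m[48;2;24;32;15m🬎[38;2;27;34;16m[48;2;24;32;15m🬎[38;2;27;34;16m[48;2;24;32;15m🬎[38;2;26;33;16m[48;2;12;12;15m▌[38;2;17;17;22m[48;2;36;36;45m▌[38;2;27;34;16m[48;2;24;32;15m🬎[38;2;27;34;16m[48;2;24;32;15m🬎[38;2;27;34;16m[48;2;24;32;15m🬎[38;2;27;34;16m[48;2;24;32;15m🬎[38;2;27;34;16m[48;2;24;32;15m🬎[0m
[38;2;22;31;14m[48;2;18;29;12m🬂[38;2;22;31;14m[48;2;18;29;12m🬂[38;2;22;31;14m[48;2;18;29;12m🬂[38;2;22;31;14m[48;2;18;29;12m🬂[38;2;22;31;14m[48;2;18;29;12m🬂[38;2;18;29;12m[48;2;12;12;15m🬲[38;2;37;37;47m[48;2;17;22;17m🬉[38;2;22;31;14m[48;2;18;29;12m🬂[38;2;22;31;14m[48;2;18;29;12m🬂[38;2;22;31;14m[48;2;18;29;12m🬂[38;2;22;31;14m[48;2;18;29;12m🬂[38;2;22;31;14m[48;2;18;29;12m🬂[0m
[38;2;14;26;10m[48;2;11;25;9m🬎[38;2;14;26;10m[48;2;11;25;9m🬎[38;2;14;26;10m[48;2;11;25;9m🬎[38;2;14;26;10m[48;2;11;25;9m🬎[38;2;14;26;10m[48;2;11;25;9m🬎[38;2;14;26;10m[48;2;11;25;9m🬎[38;2;14;26;10m[48;2;11;25;9m🬎[38;2;14;26;10m[48;2;11;25;9m🬎[38;2;14;26;10m[48;2;11;25;9m🬎[38;2;14;26;10m[48;2;11;25;9m🬎[38;2;14;26;10m[48;2;11;25;9m🬎[38;2;14;26;10m[48;2;11;25;9m🬎[0m
</frame>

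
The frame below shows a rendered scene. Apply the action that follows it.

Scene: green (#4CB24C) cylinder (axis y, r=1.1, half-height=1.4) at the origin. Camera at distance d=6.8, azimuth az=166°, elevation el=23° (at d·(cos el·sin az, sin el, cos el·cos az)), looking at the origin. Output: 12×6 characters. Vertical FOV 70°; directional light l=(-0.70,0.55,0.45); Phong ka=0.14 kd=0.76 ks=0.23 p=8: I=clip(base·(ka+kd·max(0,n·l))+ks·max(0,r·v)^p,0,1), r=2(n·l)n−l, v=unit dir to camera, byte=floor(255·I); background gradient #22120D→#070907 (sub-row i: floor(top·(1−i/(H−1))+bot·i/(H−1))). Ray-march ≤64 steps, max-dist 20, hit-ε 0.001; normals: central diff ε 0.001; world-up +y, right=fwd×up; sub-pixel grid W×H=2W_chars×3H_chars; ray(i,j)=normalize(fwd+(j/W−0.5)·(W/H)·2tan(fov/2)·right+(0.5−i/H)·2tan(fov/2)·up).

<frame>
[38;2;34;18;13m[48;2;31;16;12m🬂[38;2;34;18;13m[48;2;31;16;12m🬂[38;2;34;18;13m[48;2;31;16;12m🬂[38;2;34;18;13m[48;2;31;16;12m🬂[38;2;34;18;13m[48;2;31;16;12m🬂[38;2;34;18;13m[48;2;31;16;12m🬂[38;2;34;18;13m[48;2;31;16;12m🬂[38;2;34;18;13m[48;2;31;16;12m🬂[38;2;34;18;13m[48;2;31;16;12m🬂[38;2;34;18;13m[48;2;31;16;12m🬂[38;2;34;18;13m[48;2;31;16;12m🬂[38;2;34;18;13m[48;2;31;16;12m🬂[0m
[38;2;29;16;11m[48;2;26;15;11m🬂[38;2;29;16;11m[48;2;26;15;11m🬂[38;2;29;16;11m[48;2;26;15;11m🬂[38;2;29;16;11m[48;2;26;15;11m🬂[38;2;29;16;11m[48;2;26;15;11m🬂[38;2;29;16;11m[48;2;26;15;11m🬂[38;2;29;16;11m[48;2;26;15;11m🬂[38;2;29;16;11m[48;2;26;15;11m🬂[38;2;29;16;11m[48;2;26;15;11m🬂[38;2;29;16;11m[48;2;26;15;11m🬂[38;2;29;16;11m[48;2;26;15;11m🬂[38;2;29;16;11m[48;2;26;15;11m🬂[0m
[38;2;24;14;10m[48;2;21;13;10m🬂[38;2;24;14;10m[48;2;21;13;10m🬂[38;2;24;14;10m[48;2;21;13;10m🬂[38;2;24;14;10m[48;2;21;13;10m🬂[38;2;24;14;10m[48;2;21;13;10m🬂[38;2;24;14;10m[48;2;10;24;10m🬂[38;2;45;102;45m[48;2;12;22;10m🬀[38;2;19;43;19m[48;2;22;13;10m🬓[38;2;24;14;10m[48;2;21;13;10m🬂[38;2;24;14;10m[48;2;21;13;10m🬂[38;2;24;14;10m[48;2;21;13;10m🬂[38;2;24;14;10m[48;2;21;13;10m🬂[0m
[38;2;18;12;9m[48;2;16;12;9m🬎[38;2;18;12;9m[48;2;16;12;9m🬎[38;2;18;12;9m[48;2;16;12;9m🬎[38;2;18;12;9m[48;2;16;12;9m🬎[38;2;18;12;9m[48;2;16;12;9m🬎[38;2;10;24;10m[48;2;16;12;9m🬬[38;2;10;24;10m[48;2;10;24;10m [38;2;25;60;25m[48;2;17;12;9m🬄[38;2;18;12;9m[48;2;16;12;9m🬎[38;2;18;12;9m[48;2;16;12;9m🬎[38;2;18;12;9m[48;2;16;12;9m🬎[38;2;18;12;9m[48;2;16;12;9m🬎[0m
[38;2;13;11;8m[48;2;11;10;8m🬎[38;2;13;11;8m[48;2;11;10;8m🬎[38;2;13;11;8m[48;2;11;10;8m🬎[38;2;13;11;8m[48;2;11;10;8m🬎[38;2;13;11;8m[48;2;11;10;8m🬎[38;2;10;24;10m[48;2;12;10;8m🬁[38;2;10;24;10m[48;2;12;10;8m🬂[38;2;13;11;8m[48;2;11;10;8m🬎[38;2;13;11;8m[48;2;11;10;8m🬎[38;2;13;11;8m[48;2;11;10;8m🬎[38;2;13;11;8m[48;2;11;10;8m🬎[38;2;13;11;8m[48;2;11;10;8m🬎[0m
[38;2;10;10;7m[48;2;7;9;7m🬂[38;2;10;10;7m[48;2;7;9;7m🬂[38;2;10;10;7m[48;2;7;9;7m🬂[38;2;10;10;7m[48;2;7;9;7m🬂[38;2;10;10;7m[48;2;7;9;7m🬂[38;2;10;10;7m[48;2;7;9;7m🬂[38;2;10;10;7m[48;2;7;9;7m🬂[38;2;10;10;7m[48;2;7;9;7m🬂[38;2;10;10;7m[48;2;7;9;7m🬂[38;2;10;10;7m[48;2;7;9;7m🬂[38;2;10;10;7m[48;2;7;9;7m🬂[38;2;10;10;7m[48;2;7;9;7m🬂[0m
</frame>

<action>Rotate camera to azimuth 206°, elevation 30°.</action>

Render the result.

<frame>
[38;2;34;18;13m[48;2;31;16;12m🬂[38;2;34;18;13m[48;2;31;16;12m🬂[38;2;34;18;13m[48;2;31;16;12m🬂[38;2;34;18;13m[48;2;31;16;12m🬂[38;2;34;18;13m[48;2;31;16;12m🬂[38;2;34;18;13m[48;2;31;16;12m🬂[38;2;34;18;13m[48;2;31;16;12m🬂[38;2;34;18;13m[48;2;31;16;12m🬂[38;2;34;18;13m[48;2;31;16;12m🬂[38;2;34;18;13m[48;2;31;16;12m🬂[38;2;34;18;13m[48;2;31;16;12m🬂[38;2;34;18;13m[48;2;31;16;12m🬂[0m
[38;2;29;16;11m[48;2;26;15;11m🬂[38;2;29;16;11m[48;2;26;15;11m🬂[38;2;29;16;11m[48;2;26;15;11m🬂[38;2;29;16;11m[48;2;26;15;11m🬂[38;2;29;16;11m[48;2;26;15;11m🬂[38;2;29;16;11m[48;2;26;15;11m🬂[38;2;29;16;11m[48;2;26;15;11m🬂[38;2;29;16;11m[48;2;26;15;11m🬂[38;2;29;16;11m[48;2;26;15;11m🬂[38;2;29;16;11m[48;2;26;15;11m🬂[38;2;29;16;11m[48;2;26;15;11m🬂[38;2;29;16;11m[48;2;26;15;11m🬂[0m
[38;2;24;14;10m[48;2;21;13;10m🬂[38;2;24;14;10m[48;2;21;13;10m🬂[38;2;24;14;10m[48;2;21;13;10m🬂[38;2;24;14;10m[48;2;21;13;10m🬂[38;2;24;14;10m[48;2;21;13;10m🬂[38;2;13;21;10m[48;2;42;99;42m🬲[38;2;42;99;42m[48;2;16;39;16m🬎[38;2;45;106;45m[48;2;22;13;10m🬓[38;2;24;14;10m[48;2;21;13;10m🬂[38;2;24;14;10m[48;2;21;13;10m🬂[38;2;24;14;10m[48;2;21;13;10m🬂[38;2;24;14;10m[48;2;21;13;10m🬂[0m
[38;2;18;12;9m[48;2;16;12;9m🬎[38;2;18;12;9m[48;2;16;12;9m🬎[38;2;18;12;9m[48;2;16;12;9m🬎[38;2;18;12;9m[48;2;16;12;9m🬎[38;2;18;12;9m[48;2;16;12;9m🬎[38;2;10;24;10m[48;2;16;12;9m🬬[38;2;10;24;10m[48;2;25;59;25m▌[38;2;51;121;51m[48;2;17;12;9m🬄[38;2;18;12;9m[48;2;16;12;9m🬎[38;2;18;12;9m[48;2;16;12;9m🬎[38;2;18;12;9m[48;2;16;12;9m🬎[38;2;18;12;9m[48;2;16;12;9m🬎[0m
[38;2;13;11;8m[48;2;11;10;8m🬎[38;2;13;11;8m[48;2;11;10;8m🬎[38;2;13;11;8m[48;2;11;10;8m🬎[38;2;13;11;8m[48;2;11;10;8m🬎[38;2;13;11;8m[48;2;11;10;8m🬎[38;2;10;24;10m[48;2;12;10;8m🬁[38;2;27;65;27m[48;2;11;13;8m🬁[38;2;13;11;8m[48;2;11;10;8m🬎[38;2;13;11;8m[48;2;11;10;8m🬎[38;2;13;11;8m[48;2;11;10;8m🬎[38;2;13;11;8m[48;2;11;10;8m🬎[38;2;13;11;8m[48;2;11;10;8m🬎[0m
[38;2;10;10;7m[48;2;7;9;7m🬂[38;2;10;10;7m[48;2;7;9;7m🬂[38;2;10;10;7m[48;2;7;9;7m🬂[38;2;10;10;7m[48;2;7;9;7m🬂[38;2;10;10;7m[48;2;7;9;7m🬂[38;2;10;10;7m[48;2;7;9;7m🬂[38;2;10;10;7m[48;2;7;9;7m🬂[38;2;10;10;7m[48;2;7;9;7m🬂[38;2;10;10;7m[48;2;7;9;7m🬂[38;2;10;10;7m[48;2;7;9;7m🬂[38;2;10;10;7m[48;2;7;9;7m🬂[38;2;10;10;7m[48;2;7;9;7m🬂[0m
</frame>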